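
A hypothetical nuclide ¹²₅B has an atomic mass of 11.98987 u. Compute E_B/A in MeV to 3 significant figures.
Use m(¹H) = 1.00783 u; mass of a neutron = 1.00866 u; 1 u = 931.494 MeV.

The nucleus contains 5 protons and 12 − 5 = 7 neutrons.
Total constituent mass: 5 × 1.00783 + 7 × 1.00866 = 12.09977 u
The mass defect is 12.09977 − 11.98987 = 0.10990 u.
E_B = 0.10990 × 931.494 = 102.371 MeV
BE/A = 102.371 MeV / 12 = 8.531 MeV/nucleon

8.53 MeV/nucleon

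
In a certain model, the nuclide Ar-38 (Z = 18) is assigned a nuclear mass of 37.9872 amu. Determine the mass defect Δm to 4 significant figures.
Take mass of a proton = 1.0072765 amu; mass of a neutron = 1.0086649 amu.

0.3171 amu

The nucleus contains 18 protons and 38 − 18 = 20 neutrons.
Mass of separated nucleons = 18(1.0072765) + 20(1.0086649) = 18.1309770 + 20.1732980 = 38.3042750 amu
The mass defect is 38.3042750 − 37.9872 = 0.3170750 amu.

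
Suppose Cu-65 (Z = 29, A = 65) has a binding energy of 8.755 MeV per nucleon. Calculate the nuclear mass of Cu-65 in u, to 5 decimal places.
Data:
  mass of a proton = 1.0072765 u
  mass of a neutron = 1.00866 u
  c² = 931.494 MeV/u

Total binding energy = 65 × 8.755 = 569.075 MeV
Mass defect = 569.075 MeV / (931.494 MeV/u) = 0.6109272 u
Constituent mass = 29(1.0072765) + 36(1.00866) = 65.5227785 u
Nuclear mass = 65.5227785 − 0.6109272 = 64.9118513 u ≈ 64.91185 u (to 5 decimal places)

64.91185 u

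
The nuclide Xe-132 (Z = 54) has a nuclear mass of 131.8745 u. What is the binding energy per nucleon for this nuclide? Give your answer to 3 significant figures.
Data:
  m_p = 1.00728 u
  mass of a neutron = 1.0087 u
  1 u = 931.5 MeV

8.45 MeV/nucleon

With 54 protons and 78 neutrons (A = 132):
Σm = 54·m_p + 78·m_n = 54.39312 + 78.6786 = 133.07172 u
Δm = 133.07172 − 131.8745 = 1.19722 u
Binding energy = Δm·c² = 1.19722 × 931.5 MeV/u = 1115.21 MeV
Per nucleon: 1115.21 / 132 = 8.449 MeV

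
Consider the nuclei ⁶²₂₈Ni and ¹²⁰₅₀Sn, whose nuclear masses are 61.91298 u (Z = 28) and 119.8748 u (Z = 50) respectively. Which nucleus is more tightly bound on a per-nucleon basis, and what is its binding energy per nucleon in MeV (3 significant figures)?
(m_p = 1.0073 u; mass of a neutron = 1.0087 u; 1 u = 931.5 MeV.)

⁶²₂₈Ni; 8.82 MeV/nucleon

⁶²₂₈Ni: Σm = 28(1.0073) + 34(1.0087) = 62.5002 u; Δm = 0.58722 u; E_B = 547.00 MeV; E_B/A = 8.823 MeV
¹²⁰₅₀Sn: Σm = 50(1.0073) + 70(1.0087) = 120.9740 u; Δm = 1.0992 u; E_B = 1023.9 MeV; E_B/A = 8.533 MeV
⁶²₂₈Ni has the higher binding energy per nucleon, so it is the more tightly bound nucleus.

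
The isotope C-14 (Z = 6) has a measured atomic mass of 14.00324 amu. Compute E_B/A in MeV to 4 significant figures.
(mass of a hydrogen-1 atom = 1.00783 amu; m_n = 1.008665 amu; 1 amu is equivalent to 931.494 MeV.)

7.522 MeV/nucleon

The nucleus contains 6 protons and 14 − 6 = 8 neutrons.
Total constituent mass: 6 × 1.00783 + 8 × 1.008665 = 14.116300 amu
Mass defect Δm = 14.116300 − 14.00324 = 0.113060 amu
Binding energy = Δm·c² = 0.113060 × 931.494 MeV/amu = 105.3147 MeV
Per nucleon: 105.3147 / 14 = 7.522 MeV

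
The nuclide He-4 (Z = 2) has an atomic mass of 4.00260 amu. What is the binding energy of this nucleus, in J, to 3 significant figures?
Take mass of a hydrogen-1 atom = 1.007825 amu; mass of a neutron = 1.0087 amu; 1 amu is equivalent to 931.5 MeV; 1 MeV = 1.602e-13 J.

Total constituent mass: 2 × 1.007825 + 2 × 1.0087 = 4.033050 amu
The mass defect is 4.033050 − 4.00260 = 0.030450 amu.
Converting to energy: 0.030450 amu × 931.5 MeV/amu = 28.3642 MeV
In joules: 28.3642 MeV × 1.602e-13 J/MeV = 4.5439e-12 J

4.54e-12 J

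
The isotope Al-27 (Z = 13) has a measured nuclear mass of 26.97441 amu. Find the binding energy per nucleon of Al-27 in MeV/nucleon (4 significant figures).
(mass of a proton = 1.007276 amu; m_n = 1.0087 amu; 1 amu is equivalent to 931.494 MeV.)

The nucleus contains 13 protons and 27 − 13 = 14 neutrons.
Total constituent mass: 13 × 1.007276 + 14 × 1.0087 = 27.216388 amu
Mass defect Δm = 27.216388 − 26.97441 = 0.241978 amu
Binding energy = Δm·c² = 0.241978 × 931.494 MeV/amu = 225.401 MeV
BE/A = 225.401 MeV / 27 = 8.348 MeV/nucleon

8.348 MeV/nucleon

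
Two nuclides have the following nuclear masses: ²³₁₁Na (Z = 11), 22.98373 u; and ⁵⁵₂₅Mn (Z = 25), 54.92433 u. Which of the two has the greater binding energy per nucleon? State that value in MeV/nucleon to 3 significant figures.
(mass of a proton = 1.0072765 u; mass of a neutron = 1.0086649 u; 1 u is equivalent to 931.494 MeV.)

⁵⁵₂₅Mn; 8.77 MeV/nucleon

²³₁₁Na: Σm = 11(1.0072765) + 12(1.0086649) = 23.1840203 u; Δm = 0.2002903 u; E_B = 186.57 MeV; E_B/A = 8.112 MeV
⁵⁵₂₅Mn: Σm = 25(1.0072765) + 30(1.0086649) = 55.4418595 u; Δm = 0.5175295 u; E_B = 482.08 MeV; E_B/A = 8.765 MeV
⁵⁵₂₅Mn has the higher binding energy per nucleon, so it is the more tightly bound nucleus.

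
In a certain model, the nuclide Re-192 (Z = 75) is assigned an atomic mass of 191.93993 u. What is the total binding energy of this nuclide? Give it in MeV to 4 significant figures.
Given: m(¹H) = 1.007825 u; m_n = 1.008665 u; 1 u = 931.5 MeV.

With 75 protons and 117 neutrons (A = 192):
Mass of separated nucleons = 75(1.007825) + 117(1.008665) = 75.586875 + 118.013805 = 193.600680 u
The mass defect is 193.600680 − 191.93993 = 1.660750 u.
Binding energy = Δm·c² = 1.660750 × 931.5 MeV/u = 1546.99 MeV

1547 MeV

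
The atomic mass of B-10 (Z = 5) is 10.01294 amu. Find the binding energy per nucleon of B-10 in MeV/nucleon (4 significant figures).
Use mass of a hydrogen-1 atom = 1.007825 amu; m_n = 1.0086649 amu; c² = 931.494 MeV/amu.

6.475 MeV/nucleon

Σm = 5·m(¹H) + 5·m_n = 5.039125 + 5.0433245 = 10.0824495 amu
The mass defect is 10.0824495 − 10.01294 = 0.0695095 amu.
E_B = 0.0695095 × 931.494 = 64.7477 MeV
Per nucleon: 64.7477 / 10 = 6.475 MeV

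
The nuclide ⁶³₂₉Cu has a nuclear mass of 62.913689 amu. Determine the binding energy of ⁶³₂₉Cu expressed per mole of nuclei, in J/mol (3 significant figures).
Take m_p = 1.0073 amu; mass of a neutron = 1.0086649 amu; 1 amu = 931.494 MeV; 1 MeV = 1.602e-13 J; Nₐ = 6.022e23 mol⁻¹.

5.33e+13 J/mol

Σm = 29·m_p + 34·m_n = 29.2117 + 34.2946066 = 63.5063066 amu
Mass defect Δm = 63.5063066 − 62.913689 = 0.5926176 amu
Binding energy = Δm·c² = 0.5926176 × 931.494 MeV/amu = 552.020 MeV
Per nucleus in joules: 552.020 MeV × 1.602e-13 J/MeV = 8.8434e-11 J
Per mole: 8.8434e-11 J × 6.022e23 mol⁻¹ = 5.3255e+13 J/mol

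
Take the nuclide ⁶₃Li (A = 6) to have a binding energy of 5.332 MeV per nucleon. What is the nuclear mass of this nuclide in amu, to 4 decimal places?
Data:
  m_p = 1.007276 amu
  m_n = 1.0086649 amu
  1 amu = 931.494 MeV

Total binding energy = 6 × 5.332 = 31.992 MeV
Mass defect = 31.992 MeV / (931.494 MeV/amu) = 0.034345 amu
Constituent mass = 3(1.007276) + 3(1.0086649) = 6.0478227 amu
Nuclear mass = 6.0478227 − 0.034345 = 6.0134777 amu ≈ 6.0135 amu (to 4 decimal places)

6.0135 amu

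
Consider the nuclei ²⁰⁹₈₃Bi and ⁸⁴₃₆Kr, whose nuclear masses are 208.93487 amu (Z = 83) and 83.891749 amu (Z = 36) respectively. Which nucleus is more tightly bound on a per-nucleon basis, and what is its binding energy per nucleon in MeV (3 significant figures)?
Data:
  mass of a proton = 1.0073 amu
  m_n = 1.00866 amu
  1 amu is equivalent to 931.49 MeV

²⁰⁹₈₃Bi: Σm = 83(1.0073) + 126(1.00866) = 210.69706 amu; Δm = 1.76219 amu; E_B = 1641.5 MeV; E_B/A = 7.854 MeV
⁸⁴₃₆Kr: Σm = 36(1.0073) + 48(1.00866) = 84.67848 amu; Δm = 0.786731 amu; E_B = 732.83 MeV; E_B/A = 8.724 MeV
⁸⁴₃₆Kr has the higher binding energy per nucleon, so it is the more tightly bound nucleus.

⁸⁴₃₆Kr; 8.72 MeV/nucleon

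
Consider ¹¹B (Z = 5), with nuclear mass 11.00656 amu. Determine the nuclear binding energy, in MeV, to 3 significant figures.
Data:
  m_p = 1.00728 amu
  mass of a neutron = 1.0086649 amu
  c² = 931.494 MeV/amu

With 5 protons and 6 neutrons (A = 11):
Mass of separated nucleons = 5(1.00728) + 6(1.0086649) = 5.03640 + 6.0519894 = 11.0883894 amu
Mass defect Δm = 11.0883894 − 11.00656 = 0.0818294 amu
Binding energy = Δm·c² = 0.0818294 × 931.494 MeV/amu = 76.2236 MeV

76.2 MeV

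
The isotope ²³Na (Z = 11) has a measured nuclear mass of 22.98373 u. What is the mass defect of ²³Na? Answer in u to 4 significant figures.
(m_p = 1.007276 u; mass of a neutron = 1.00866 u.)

Total constituent mass: 11 × 1.007276 + 12 × 1.00866 = 23.183956 u
Mass defect Δm = 23.183956 − 22.98373 = 0.200226 u

0.2002 u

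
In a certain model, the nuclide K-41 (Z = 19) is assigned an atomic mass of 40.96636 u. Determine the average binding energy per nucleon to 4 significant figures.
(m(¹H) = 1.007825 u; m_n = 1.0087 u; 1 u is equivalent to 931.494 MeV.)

The nucleus contains 19 protons and 41 − 19 = 22 neutrons.
Σm = 19·m(¹H) + 22·m_n = 19.148675 + 22.1914 = 41.340075 u
Δm = 41.340075 − 40.96636 = 0.373715 u
E_B = 0.373715 × 931.494 = 348.113 MeV
BE/A = 348.113 MeV / 41 = 8.491 MeV/nucleon

8.491 MeV/nucleon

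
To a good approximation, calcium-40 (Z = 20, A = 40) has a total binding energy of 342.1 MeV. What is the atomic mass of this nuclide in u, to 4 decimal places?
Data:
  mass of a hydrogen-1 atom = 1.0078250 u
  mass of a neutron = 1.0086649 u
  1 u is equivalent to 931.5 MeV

39.9625 u

Mass defect = 342.1 MeV / (931.5 MeV/u) = 0.367257 u
Constituent mass = 20(1.0078250) + 20(1.0086649) = 40.3297980 u
Atomic mass = 40.3297980 − 0.367257 = 39.9625410 u ≈ 39.9625 u (to 4 decimal places)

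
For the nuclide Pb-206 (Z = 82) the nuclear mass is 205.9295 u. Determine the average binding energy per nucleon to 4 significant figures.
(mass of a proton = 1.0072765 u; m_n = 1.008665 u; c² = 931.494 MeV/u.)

Mass of separated nucleons = 82(1.0072765) + 124(1.008665) = 82.5966730 + 125.074460 = 207.6711330 u
Δm = 207.6711330 − 205.9295 = 1.7416330 u
Converting to energy: 1.7416330 u × 931.494 MeV/u = 1622.32 MeV
Per nucleon: 1622.32 / 206 = 7.875 MeV

7.875 MeV/nucleon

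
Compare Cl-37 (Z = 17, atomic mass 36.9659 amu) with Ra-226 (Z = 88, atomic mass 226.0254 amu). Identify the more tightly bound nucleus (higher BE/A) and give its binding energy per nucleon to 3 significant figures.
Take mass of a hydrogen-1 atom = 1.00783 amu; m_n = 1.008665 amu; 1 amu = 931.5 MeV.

Cl-37; 8.57 MeV/nucleon

Cl-37: Σm = 17(1.00783) + 20(1.008665) = 37.306410 amu; Δm = 0.340510 amu; E_B = 317.19 MeV; E_B/A = 8.573 MeV
Ra-226: Σm = 88(1.00783) + 138(1.008665) = 227.884810 amu; Δm = 1.859410 amu; E_B = 1732.0 MeV; E_B/A = 7.664 MeV
Cl-37 has the higher binding energy per nucleon, so it is the more tightly bound nucleus.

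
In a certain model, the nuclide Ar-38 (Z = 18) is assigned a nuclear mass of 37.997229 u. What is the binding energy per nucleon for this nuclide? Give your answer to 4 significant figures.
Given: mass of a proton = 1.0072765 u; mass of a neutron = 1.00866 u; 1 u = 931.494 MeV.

Z = 18, so N = A − Z = 38 − 18 = 20.
Σm = 18·m_p + 20·m_n = 18.1309770 + 20.17320 = 38.3041770 u
The mass defect is 38.3041770 − 37.997229 = 0.3069480 u.
E_B = 0.3069480 × 931.494 = 285.920 MeV
BE/A = 285.920 MeV / 38 = 7.524 MeV/nucleon

7.524 MeV/nucleon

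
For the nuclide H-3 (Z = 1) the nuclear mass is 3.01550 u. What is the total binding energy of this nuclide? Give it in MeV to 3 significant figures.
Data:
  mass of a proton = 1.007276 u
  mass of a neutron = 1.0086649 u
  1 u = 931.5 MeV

Z = 1, so N = A − Z = 3 − 1 = 2.
Σm = 1·m_p + 2·m_n = 1.007276 + 2.0173298 = 3.0246058 u
Δm = 3.0246058 − 3.01550 = 0.0091058 u
E_B = 0.0091058 × 931.5 = 8.48205 MeV

8.48 MeV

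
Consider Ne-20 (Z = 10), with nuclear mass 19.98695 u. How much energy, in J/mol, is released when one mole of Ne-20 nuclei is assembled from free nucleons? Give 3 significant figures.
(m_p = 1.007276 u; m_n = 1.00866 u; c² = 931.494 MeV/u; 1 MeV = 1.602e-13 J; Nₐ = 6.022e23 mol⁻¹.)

1.55e+13 J/mol

Z = 10, so N = A − Z = 20 − 10 = 10.
Mass of separated nucleons = 10(1.007276) + 10(1.00866) = 10.072760 + 10.08660 = 20.159360 u
The mass defect is 20.159360 − 19.98695 = 0.172410 u.
Converting to energy: 0.172410 u × 931.494 MeV/u = 160.599 MeV
Per nucleus in joules: 160.599 MeV × 1.602e-13 J/MeV = 2.5728e-11 J
Per mole: 2.5728e-11 J × 6.022e23 mol⁻¹ = 1.5493e+13 J/mol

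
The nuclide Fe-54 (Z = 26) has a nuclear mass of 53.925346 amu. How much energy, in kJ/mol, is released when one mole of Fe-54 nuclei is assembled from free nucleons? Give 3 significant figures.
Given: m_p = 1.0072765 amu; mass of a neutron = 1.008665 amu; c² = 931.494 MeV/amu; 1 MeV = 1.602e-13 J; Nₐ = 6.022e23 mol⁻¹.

4.55e+10 kJ/mol

The nucleus contains 26 protons and 54 − 26 = 28 neutrons.
Σm = 26·m_p + 28·m_n = 26.1891890 + 28.242620 = 54.4318090 amu
Mass defect Δm = 54.4318090 − 53.925346 = 0.5064630 amu
Binding energy = Δm·c² = 0.5064630 × 931.494 MeV/amu = 471.767 MeV
Per nucleus in joules: 471.767 MeV × 1.602e-13 J/MeV = 7.5577e-11 J
Per mole: 7.5577e-11 J × 6.022e23 mol⁻¹ = 4.5512e+13 J/mol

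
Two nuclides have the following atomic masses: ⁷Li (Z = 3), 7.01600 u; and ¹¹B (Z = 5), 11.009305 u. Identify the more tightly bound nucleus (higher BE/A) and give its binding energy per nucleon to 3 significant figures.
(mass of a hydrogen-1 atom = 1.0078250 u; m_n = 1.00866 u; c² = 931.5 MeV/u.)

⁷Li: Σm = 3(1.0078250) + 4(1.00866) = 7.0581150 u; Δm = 0.0421150 u; E_B = 39.230 MeV; E_B/A = 5.604 MeV
¹¹B: Σm = 5(1.0078250) + 6(1.00866) = 11.0910850 u; Δm = 0.0817800 u; E_B = 76.178 MeV; E_B/A = 6.925 MeV
¹¹B has the higher binding energy per nucleon, so it is the more tightly bound nucleus.

¹¹B; 6.93 MeV/nucleon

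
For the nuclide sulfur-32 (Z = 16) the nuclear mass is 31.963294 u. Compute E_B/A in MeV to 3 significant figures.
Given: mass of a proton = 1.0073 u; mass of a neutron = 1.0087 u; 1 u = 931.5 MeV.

8.52 MeV/nucleon

With 16 protons and 16 neutrons (A = 32):
Total constituent mass: 16 × 1.0073 + 16 × 1.0087 = 32.2560 u
The mass defect is 32.2560 − 31.963294 = 0.292706 u.
Binding energy = Δm·c² = 0.292706 × 931.5 MeV/u = 272.6556 MeV
BE/A = 272.6556 MeV / 32 = 8.520 MeV/nucleon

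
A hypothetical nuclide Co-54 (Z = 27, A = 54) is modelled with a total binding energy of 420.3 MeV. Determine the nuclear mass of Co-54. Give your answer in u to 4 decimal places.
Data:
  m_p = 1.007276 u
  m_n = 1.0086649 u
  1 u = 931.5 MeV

53.9792 u

Mass defect = 420.3 MeV / (931.5 MeV/u) = 0.451208 u
Constituent mass = 27(1.007276) + 27(1.0086649) = 54.4304043 u
Nuclear mass = 54.4304043 − 0.451208 = 53.9791963 u ≈ 53.9792 u (to 4 decimal places)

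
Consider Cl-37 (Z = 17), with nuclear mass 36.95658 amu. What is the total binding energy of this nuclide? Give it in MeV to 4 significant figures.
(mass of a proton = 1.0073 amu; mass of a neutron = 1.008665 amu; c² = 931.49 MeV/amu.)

317.5 MeV

With 17 protons and 20 neutrons (A = 37):
Mass of separated nucleons = 17(1.0073) + 20(1.008665) = 17.1241 + 20.173300 = 37.297400 amu
Mass defect Δm = 37.297400 − 36.95658 = 0.340820 amu
Binding energy = Δm·c² = 0.340820 × 931.49 MeV/amu = 317.470 MeV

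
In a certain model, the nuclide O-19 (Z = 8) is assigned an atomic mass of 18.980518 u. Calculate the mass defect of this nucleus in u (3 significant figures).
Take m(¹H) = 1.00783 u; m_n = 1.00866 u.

Total constituent mass: 8 × 1.00783 + 11 × 1.00866 = 19.15790 u
Δm = 19.15790 − 18.980518 = 0.177382 u

0.177 u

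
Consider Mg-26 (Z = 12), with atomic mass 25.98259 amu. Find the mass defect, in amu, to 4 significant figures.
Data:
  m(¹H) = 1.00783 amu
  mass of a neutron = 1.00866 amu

With 12 protons and 14 neutrons (A = 26):
Mass of separated nucleons = 12(1.00783) + 14(1.00866) = 12.09396 + 14.12124 = 26.21520 amu
Δm = 26.21520 − 25.98259 = 0.23261 amu

0.2326 amu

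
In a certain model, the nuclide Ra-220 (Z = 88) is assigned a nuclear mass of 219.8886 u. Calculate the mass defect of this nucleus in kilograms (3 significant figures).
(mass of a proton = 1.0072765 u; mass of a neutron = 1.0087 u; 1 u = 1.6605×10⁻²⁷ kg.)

With 88 protons and 132 neutrons (A = 220):
Mass of separated nucleons = 88(1.0072765) + 132(1.0087) = 88.6403320 + 133.1484 = 221.7887320 u
Δm = 221.7887320 − 219.8886 = 1.9001320 u
In SI units: 1.9001320 u × 1.6605×10⁻²⁷ kg/u = 3.1552e-27 kg

3.16e-27 kg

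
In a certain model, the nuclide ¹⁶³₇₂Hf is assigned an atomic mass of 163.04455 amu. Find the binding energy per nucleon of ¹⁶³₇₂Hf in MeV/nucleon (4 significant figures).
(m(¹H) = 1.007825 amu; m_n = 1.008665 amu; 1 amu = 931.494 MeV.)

7.471 MeV/nucleon

Total constituent mass: 72 × 1.007825 + 91 × 1.008665 = 164.351915 amu
Δm = 164.351915 − 163.04455 = 1.307365 amu
Binding energy = Δm·c² = 1.307365 × 931.494 MeV/amu = 1217.80 MeV
Per nucleon: 1217.80 / 163 = 7.471 MeV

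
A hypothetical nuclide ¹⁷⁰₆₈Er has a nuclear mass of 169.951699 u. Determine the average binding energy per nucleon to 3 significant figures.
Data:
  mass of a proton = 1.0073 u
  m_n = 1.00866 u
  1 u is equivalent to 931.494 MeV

7.82 MeV/nucleon

Σm = 68·m_p + 102·m_n = 68.4964 + 102.88332 = 171.37972 u
Δm = 171.37972 − 169.951699 = 1.428021 u
Binding energy = Δm·c² = 1.428021 × 931.494 MeV/u = 1330.193 MeV
BE/A = 1330.193 MeV / 170 = 7.8247 MeV/nucleon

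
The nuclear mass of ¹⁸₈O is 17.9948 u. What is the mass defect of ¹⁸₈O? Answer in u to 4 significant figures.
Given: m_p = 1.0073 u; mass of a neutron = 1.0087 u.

Total constituent mass: 8 × 1.0073 + 10 × 1.0087 = 18.1454 u
Mass defect Δm = 18.1454 − 17.9948 = 0.1506 u

0.1506 u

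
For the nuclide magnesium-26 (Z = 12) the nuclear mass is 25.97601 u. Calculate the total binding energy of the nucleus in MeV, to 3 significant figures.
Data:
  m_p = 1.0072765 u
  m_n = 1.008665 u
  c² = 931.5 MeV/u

217 MeV

Mass of separated nucleons = 12(1.0072765) + 14(1.008665) = 12.0873180 + 14.121310 = 26.2086280 u
Mass defect Δm = 26.2086280 − 25.97601 = 0.2326180 u
Binding energy = Δm·c² = 0.2326180 × 931.5 MeV/u = 216.684 MeV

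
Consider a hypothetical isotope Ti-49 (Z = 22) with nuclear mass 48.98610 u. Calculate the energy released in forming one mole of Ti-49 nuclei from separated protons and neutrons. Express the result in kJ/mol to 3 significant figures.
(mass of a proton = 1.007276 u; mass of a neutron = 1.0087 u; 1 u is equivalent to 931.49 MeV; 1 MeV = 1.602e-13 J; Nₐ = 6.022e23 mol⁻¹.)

Σm = 22·m_p + 27·m_n = 22.160072 + 27.2349 = 49.394972 u
Δm = 49.394972 − 48.98610 = 0.408872 u
E_B = 0.408872 × 931.49 = 380.860 MeV
Per nucleus in joules: 380.860 MeV × 1.602e-13 J/MeV = 6.1014e-11 J
Per mole: 6.1014e-11 J × 6.022e23 mol⁻¹ = 3.6743e+13 J/mol

3.67e+10 kJ/mol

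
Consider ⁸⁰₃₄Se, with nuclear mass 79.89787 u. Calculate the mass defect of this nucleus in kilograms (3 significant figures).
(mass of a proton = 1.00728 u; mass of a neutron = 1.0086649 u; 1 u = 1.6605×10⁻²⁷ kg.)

1.24e-27 kg

Total constituent mass: 34 × 1.00728 + 46 × 1.0086649 = 80.6461054 u
The mass defect is 80.6461054 − 79.89787 = 0.7482354 u.
In SI units: 0.7482354 u × 1.6605×10⁻²⁷ kg/u = 1.2424e-27 kg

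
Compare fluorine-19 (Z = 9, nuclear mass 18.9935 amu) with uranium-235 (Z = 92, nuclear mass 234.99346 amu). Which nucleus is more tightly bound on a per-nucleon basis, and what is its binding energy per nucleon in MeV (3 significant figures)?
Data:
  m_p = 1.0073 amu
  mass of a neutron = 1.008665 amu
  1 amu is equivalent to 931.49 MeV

fluorine-19: Σm = 9(1.0073) + 10(1.008665) = 19.152350 amu; Δm = 0.158850 amu; E_B = 147.97 MeV; E_B/A = 7.788 MeV
uranium-235: Σm = 92(1.0073) + 143(1.008665) = 236.910695 amu; Δm = 1.917235 amu; E_B = 1785.9 MeV; E_B/A = 7.600 MeV
fluorine-19 has the higher binding energy per nucleon, so it is the more tightly bound nucleus.

fluorine-19; 7.79 MeV/nucleon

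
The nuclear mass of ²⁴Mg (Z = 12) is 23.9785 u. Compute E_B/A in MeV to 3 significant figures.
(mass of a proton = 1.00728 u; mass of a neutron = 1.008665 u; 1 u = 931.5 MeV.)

8.26 MeV/nucleon

Z = 12, so N = A − Z = 24 − 12 = 12.
Mass of separated nucleons = 12(1.00728) + 12(1.008665) = 12.08736 + 12.103980 = 24.191340 u
The mass defect is 24.191340 − 23.9785 = 0.212840 u.
Converting to energy: 0.212840 u × 931.5 MeV/u = 198.260 MeV
BE/A = 198.260 MeV / 24 = 8.261 MeV/nucleon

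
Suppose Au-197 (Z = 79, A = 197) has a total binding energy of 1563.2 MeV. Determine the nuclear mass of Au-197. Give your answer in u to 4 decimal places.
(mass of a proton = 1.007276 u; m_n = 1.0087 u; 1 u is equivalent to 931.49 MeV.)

Mass defect = 1563.2 MeV / (931.49 MeV/u) = 1.678172 u
Constituent mass = 79(1.007276) + 118(1.0087) = 198.601404 u
Nuclear mass = 198.601404 − 1.678172 = 196.923232 u ≈ 196.9232 u (to 4 decimal places)

196.9232 u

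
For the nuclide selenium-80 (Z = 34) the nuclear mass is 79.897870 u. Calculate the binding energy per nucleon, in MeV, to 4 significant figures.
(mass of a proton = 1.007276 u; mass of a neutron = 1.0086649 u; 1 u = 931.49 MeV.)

With 34 protons and 46 neutrons (A = 80):
Total constituent mass: 34 × 1.007276 + 46 × 1.0086649 = 80.6459694 u
The mass defect is 80.6459694 − 79.897870 = 0.7480994 u.
Binding energy = Δm·c² = 0.7480994 × 931.49 MeV/u = 696.847 MeV
Dividing by A = 80 gives 8.711 MeV per nucleon.

8.711 MeV/nucleon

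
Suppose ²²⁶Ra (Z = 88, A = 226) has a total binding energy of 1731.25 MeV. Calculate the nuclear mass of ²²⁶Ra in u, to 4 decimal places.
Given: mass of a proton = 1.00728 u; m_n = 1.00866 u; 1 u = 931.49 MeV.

225.9771 u

Mass defect = 1731.25 MeV / (931.49 MeV/u) = 1.858581 u
Constituent mass = 88(1.00728) + 138(1.00866) = 227.83572 u
Nuclear mass = 227.83572 − 1.858581 = 225.977139 u ≈ 225.9771 u (to 4 decimal places)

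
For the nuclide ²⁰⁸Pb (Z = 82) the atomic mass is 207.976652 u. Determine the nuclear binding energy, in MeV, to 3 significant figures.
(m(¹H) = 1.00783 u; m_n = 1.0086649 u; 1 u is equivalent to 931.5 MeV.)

1640 MeV

Total constituent mass: 82 × 1.00783 + 126 × 1.0086649 = 209.7338374 u
The mass defect is 209.7338374 − 207.976652 = 1.7571854 u.
E_B = 1.7571854 × 931.5 = 1636.82 MeV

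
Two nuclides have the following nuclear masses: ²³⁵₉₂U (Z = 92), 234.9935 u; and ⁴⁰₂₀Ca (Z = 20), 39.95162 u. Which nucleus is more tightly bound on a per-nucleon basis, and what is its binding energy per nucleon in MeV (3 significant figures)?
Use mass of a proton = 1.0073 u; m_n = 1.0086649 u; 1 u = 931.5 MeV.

²³⁵₉₂U: Σm = 92(1.0073) + 143(1.0086649) = 236.9106807 u; Δm = 1.9171807 u; E_B = 1785.85 MeV; E_B/A = 7.599 MeV
⁴⁰₂₀Ca: Σm = 20(1.0073) + 20(1.0086649) = 40.3192980 u; Δm = 0.3676780 u; E_B = 342.49 MeV; E_B/A = 8.562 MeV
⁴⁰₂₀Ca has the higher binding energy per nucleon, so it is the more tightly bound nucleus.

⁴⁰₂₀Ca; 8.56 MeV/nucleon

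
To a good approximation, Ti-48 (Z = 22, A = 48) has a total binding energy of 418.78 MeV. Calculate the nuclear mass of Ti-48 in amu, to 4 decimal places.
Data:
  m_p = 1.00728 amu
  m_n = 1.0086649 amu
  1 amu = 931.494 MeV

47.9359 amu

Mass defect = 418.78 MeV / (931.494 MeV/amu) = 0.449579 amu
Constituent mass = 22(1.00728) + 26(1.0086649) = 48.3854474 amu
Nuclear mass = 48.3854474 − 0.449579 = 47.9358684 amu ≈ 47.9359 amu (to 4 decimal places)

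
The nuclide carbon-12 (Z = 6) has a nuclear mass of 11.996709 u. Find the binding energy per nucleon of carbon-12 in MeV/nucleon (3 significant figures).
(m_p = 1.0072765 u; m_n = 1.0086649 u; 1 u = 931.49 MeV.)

7.68 MeV/nucleon

Mass of separated nucleons = 6(1.0072765) + 6(1.0086649) = 6.0436590 + 6.0519894 = 12.0956484 u
Mass defect Δm = 12.0956484 − 11.996709 = 0.0989394 u
Converting to energy: 0.0989394 u × 931.49 MeV/u = 92.1611 MeV
BE/A = 92.1611 MeV / 12 = 7.680 MeV/nucleon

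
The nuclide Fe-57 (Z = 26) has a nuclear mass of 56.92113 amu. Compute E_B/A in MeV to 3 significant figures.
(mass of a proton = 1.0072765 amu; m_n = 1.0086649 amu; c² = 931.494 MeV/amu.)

8.77 MeV/nucleon

Σm = 26·m_p + 31·m_n = 26.1891890 + 31.2686119 = 57.4578009 amu
Mass defect Δm = 57.4578009 − 56.92113 = 0.5366709 amu
E_B = 0.5366709 × 931.494 = 499.906 MeV
BE/A = 499.906 MeV / 57 = 8.770 MeV/nucleon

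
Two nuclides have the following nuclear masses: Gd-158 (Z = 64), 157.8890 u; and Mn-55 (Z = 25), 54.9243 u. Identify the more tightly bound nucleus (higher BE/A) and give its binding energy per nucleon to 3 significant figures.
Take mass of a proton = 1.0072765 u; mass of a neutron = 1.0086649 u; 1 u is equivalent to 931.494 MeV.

Mn-55; 8.77 MeV/nucleon

Gd-158: Σm = 64(1.0072765) + 94(1.0086649) = 159.2801966 u; Δm = 1.3911966 u; E_B = 1295.9 MeV; E_B/A = 8.202 MeV
Mn-55: Σm = 25(1.0072765) + 30(1.0086649) = 55.4418595 u; Δm = 0.5175595 u; E_B = 482.104 MeV; E_B/A = 8.766 MeV
Mn-55 has the higher binding energy per nucleon, so it is the more tightly bound nucleus.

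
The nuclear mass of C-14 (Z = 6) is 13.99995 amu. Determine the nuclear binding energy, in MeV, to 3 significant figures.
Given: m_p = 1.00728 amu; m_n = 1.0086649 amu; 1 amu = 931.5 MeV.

105 MeV

Z = 6, so N = A − Z = 14 − 6 = 8.
Mass of separated nucleons = 6(1.00728) + 8(1.0086649) = 6.04368 + 8.0693192 = 14.1129992 amu
Δm = 14.1129992 − 13.99995 = 0.1130492 amu
Binding energy = Δm·c² = 0.1130492 × 931.5 MeV/amu = 105.305 MeV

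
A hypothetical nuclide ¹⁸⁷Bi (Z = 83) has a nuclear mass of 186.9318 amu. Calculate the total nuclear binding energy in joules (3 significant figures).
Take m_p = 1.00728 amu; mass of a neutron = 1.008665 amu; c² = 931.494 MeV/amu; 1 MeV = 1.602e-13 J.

With 83 protons and 104 neutrons (A = 187):
Total constituent mass: 83 × 1.00728 + 104 × 1.008665 = 188.505400 amu
The mass defect is 188.505400 − 186.9318 = 1.573600 amu.
Binding energy = Δm·c² = 1.573600 × 931.494 MeV/amu = 1465.80 MeV
In joules: 1465.80 MeV × 1.602e-13 J/MeV = 2.3482e-10 J

2.35e-10 J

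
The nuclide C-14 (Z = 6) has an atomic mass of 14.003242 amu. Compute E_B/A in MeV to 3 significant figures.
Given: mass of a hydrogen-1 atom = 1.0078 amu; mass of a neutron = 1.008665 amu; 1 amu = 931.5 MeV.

Z = 6, so N = A − Z = 14 − 6 = 8.
Total constituent mass: 6 × 1.0078 + 8 × 1.008665 = 14.116120 amu
The mass defect is 14.116120 − 14.003242 = 0.112878 amu.
E_B = 0.112878 × 931.5 = 105.146 MeV
Dividing by A = 14 gives 7.510 MeV per nucleon.

7.51 MeV/nucleon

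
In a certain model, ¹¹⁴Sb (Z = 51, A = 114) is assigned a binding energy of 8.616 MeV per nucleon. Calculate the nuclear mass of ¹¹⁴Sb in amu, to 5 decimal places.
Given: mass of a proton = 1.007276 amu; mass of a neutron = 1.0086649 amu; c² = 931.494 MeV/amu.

113.86250 amu

Total binding energy = 114 × 8.616 = 982.224 MeV
Mass defect = 982.224 MeV / (931.494 MeV/amu) = 1.0544609 amu
Constituent mass = 51(1.007276) + 63(1.0086649) = 114.9169647 amu
Nuclear mass = 114.9169647 − 1.0544609 = 113.8625038 amu ≈ 113.86250 amu (to 5 decimal places)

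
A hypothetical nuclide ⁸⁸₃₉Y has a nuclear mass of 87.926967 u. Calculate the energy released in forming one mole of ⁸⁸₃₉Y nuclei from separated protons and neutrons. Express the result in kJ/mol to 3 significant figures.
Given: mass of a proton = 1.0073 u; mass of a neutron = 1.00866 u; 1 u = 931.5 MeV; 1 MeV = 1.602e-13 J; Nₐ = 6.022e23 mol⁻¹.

7.03e+10 kJ/mol

The nucleus contains 39 protons and 88 − 39 = 49 neutrons.
Σm = 39·m_p + 49·m_n = 39.2847 + 49.42434 = 88.70904 u
Δm = 88.70904 − 87.926967 = 0.782073 u
E_B = 0.782073 × 931.5 = 728.501 MeV
Per nucleus in joules: 728.501 MeV × 1.602e-13 J/MeV = 1.1671e-10 J
Per mole: 1.1671e-10 J × 6.022e23 mol⁻¹ = 7.0283e+13 J/mol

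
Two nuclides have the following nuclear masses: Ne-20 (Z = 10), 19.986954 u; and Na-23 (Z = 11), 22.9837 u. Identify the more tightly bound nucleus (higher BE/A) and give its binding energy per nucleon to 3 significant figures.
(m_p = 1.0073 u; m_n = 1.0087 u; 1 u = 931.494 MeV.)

Ne-20: Σm = 10(1.0073) + 10(1.0087) = 20.1600 u; Δm = 0.173046 u; E_B = 161.19 MeV; E_B/A = 8.060 MeV
Na-23: Σm = 11(1.0073) + 12(1.0087) = 23.1847 u; Δm = 0.2010 u; E_B = 187.23 MeV; E_B/A = 8.140 MeV
Na-23 has the higher binding energy per nucleon, so it is the more tightly bound nucleus.

Na-23; 8.14 MeV/nucleon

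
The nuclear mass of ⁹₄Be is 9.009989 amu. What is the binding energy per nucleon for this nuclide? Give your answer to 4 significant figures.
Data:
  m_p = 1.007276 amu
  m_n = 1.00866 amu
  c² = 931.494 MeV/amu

6.460 MeV/nucleon

The nucleus contains 4 protons and 9 − 4 = 5 neutrons.
Total constituent mass: 4 × 1.007276 + 5 × 1.00866 = 9.072404 amu
Mass defect Δm = 9.072404 − 9.009989 = 0.062415 amu
E_B = 0.062415 × 931.494 = 58.1392 MeV
Dividing by A = 9 gives 6.460 MeV per nucleon.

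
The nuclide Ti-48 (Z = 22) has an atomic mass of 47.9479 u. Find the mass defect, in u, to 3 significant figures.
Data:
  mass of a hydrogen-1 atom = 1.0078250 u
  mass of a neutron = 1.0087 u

0.450 u

Σm = 22·m(¹H) + 26·m_n = 22.1721500 + 26.2262 = 48.3983500 u
Mass defect Δm = 48.3983500 − 47.9479 = 0.4504500 u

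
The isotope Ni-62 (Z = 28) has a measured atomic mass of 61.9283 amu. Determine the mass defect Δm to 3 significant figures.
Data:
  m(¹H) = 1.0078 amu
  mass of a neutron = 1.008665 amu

Z = 28, so N = A − Z = 62 − 28 = 34.
Total constituent mass: 28 × 1.0078 + 34 × 1.008665 = 62.513010 amu
Δm = 62.513010 − 61.9283 = 0.584710 amu

0.585 amu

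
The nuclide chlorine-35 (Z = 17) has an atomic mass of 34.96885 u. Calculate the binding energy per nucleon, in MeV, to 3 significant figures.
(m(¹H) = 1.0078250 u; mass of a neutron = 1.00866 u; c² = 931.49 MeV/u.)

8.52 MeV/nucleon

Z = 17, so N = A − Z = 35 − 17 = 18.
Total constituent mass: 17 × 1.0078250 + 18 × 1.00866 = 35.2889050 u
The mass defect is 35.2889050 − 34.96885 = 0.3200550 u.
Converting to energy: 0.3200550 u × 931.49 MeV/u = 298.128 MeV
Dividing by A = 35 gives 8.518 MeV per nucleon.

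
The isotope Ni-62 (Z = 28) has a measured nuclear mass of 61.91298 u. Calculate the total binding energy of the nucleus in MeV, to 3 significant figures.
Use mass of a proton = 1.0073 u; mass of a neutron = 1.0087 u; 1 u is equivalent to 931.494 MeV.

547 MeV

Mass of separated nucleons = 28(1.0073) + 34(1.0087) = 28.2044 + 34.2958 = 62.5002 u
Mass defect Δm = 62.5002 − 61.91298 = 0.58722 u
Converting to energy: 0.58722 u × 931.494 MeV/u = 546.992 MeV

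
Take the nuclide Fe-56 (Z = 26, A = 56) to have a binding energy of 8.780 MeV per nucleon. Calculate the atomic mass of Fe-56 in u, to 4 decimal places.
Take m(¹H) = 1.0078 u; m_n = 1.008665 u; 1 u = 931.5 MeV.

Total binding energy = 56 × 8.780 = 491.680 MeV
Mass defect = 491.680 MeV / (931.5 MeV/u) = 0.527837 u
Constituent mass = 26(1.0078) + 30(1.008665) = 56.462750 u
Atomic mass = 56.462750 − 0.527837 = 55.934913 u ≈ 55.9349 u (to 4 decimal places)

55.9349 u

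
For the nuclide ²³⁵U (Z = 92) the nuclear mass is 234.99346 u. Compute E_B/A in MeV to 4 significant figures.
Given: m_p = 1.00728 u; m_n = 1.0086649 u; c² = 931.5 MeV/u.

The nucleus contains 92 protons and 235 − 92 = 143 neutrons.
Σm = 92·m_p + 143·m_n = 92.66976 + 144.2390807 = 236.9088407 u
Δm = 236.9088407 − 234.99346 = 1.9153807 u
Binding energy = Δm·c² = 1.9153807 × 931.5 MeV/u = 1784.18 MeV
BE/A = 1784.18 MeV / 235 = 7.592 MeV/nucleon

7.592 MeV/nucleon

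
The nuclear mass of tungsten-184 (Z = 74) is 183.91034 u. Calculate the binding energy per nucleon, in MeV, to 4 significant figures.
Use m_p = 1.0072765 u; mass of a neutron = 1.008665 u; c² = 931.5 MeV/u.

8.005 MeV/nucleon

With 74 protons and 110 neutrons (A = 184):
Total constituent mass: 74 × 1.0072765 + 110 × 1.008665 = 185.4916110 u
The mass defect is 185.4916110 − 183.91034 = 1.5812710 u.
E_B = 1.5812710 × 931.5 = 1472.95 MeV
Dividing by A = 184 gives 8.005 MeV per nucleon.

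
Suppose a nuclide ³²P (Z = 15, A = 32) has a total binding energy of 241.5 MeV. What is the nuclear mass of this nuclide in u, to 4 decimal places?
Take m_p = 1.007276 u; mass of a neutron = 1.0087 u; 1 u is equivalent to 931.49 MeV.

Mass defect = 241.5 MeV / (931.49 MeV/u) = 0.259262 u
Constituent mass = 15(1.007276) + 17(1.0087) = 32.257040 u
Nuclear mass = 32.257040 − 0.259262 = 31.997778 u ≈ 31.9978 u (to 4 decimal places)

31.9978 u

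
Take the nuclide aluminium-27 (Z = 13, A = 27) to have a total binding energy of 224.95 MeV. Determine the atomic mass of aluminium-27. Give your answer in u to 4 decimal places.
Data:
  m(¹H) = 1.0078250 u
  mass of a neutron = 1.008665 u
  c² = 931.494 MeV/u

Mass defect = 224.95 MeV / (931.494 MeV/u) = 0.241494 u
Constituent mass = 13(1.0078250) + 14(1.008665) = 27.2230350 u
Atomic mass = 27.2230350 − 0.241494 = 26.9815410 u ≈ 26.9815 u (to 4 decimal places)

26.9815 u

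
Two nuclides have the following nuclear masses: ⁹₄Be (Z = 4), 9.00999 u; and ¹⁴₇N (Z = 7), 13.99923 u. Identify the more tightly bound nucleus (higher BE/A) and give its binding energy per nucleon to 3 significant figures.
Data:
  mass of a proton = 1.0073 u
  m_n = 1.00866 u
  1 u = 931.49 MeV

⁹₄Be: Σm = 4(1.0073) + 5(1.00866) = 9.07250 u; Δm = 0.06251 u; E_B = 58.227 MeV; E_B/A = 6.470 MeV
¹⁴₇N: Σm = 7(1.0073) + 7(1.00866) = 14.11172 u; Δm = 0.11249 u; E_B = 104.783 MeV; E_B/A = 7.4845 MeV
¹⁴₇N has the higher binding energy per nucleon, so it is the more tightly bound nucleus.

¹⁴₇N; 7.48 MeV/nucleon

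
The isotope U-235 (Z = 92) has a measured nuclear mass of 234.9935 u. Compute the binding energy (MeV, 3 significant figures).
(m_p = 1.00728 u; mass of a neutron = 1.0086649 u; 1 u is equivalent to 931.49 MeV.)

Total constituent mass: 92 × 1.00728 + 143 × 1.0086649 = 236.9088407 u
Mass defect Δm = 236.9088407 − 234.9935 = 1.9153407 u
Binding energy = Δm·c² = 1.9153407 × 931.49 MeV/u = 1784.12 MeV

1780 MeV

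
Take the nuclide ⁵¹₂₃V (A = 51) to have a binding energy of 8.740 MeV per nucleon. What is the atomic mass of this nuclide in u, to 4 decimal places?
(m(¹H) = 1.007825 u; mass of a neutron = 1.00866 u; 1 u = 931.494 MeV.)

50.9439 u

Total binding energy = 51 × 8.740 = 445.740 MeV
Mass defect = 445.740 MeV / (931.494 MeV/u) = 0.478522 u
Constituent mass = 23(1.007825) + 28(1.00866) = 51.422455 u
Atomic mass = 51.422455 − 0.478522 = 50.943933 u ≈ 50.9439 u (to 4 decimal places)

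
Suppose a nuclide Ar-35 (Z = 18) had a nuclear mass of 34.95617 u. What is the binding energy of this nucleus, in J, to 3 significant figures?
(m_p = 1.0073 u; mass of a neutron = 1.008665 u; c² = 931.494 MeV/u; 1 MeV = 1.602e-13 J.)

Z = 18, so N = A − Z = 35 − 18 = 17.
Mass of separated nucleons = 18(1.0073) + 17(1.008665) = 18.1314 + 17.147305 = 35.278705 u
Mass defect Δm = 35.278705 − 34.95617 = 0.322535 u
Converting to energy: 0.322535 u × 931.494 MeV/u = 300.439 MeV
In joules: 300.439 MeV × 1.602e-13 J/MeV = 4.8130e-11 J

4.81e-11 J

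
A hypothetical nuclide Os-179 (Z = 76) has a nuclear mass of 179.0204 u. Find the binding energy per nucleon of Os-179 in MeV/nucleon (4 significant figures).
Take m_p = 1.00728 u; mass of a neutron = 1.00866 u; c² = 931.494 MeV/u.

Mass of separated nucleons = 76(1.00728) + 103(1.00866) = 76.55328 + 103.89198 = 180.44526 u
The mass defect is 180.44526 − 179.0204 = 1.42486 u.
E_B = 1.42486 × 931.494 = 1327.25 MeV
Per nucleon: 1327.25 / 179 = 7.415 MeV

7.415 MeV/nucleon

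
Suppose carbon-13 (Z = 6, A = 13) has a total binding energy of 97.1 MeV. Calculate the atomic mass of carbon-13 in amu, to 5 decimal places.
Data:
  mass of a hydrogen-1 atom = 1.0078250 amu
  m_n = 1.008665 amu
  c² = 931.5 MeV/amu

13.00336 amu

Mass defect = 97.1 MeV / (931.5 MeV/amu) = 0.1042405 amu
Constituent mass = 6(1.0078250) + 7(1.008665) = 13.1076050 amu
Atomic mass = 13.1076050 − 0.1042405 = 13.0033645 amu ≈ 13.00336 amu (to 5 decimal places)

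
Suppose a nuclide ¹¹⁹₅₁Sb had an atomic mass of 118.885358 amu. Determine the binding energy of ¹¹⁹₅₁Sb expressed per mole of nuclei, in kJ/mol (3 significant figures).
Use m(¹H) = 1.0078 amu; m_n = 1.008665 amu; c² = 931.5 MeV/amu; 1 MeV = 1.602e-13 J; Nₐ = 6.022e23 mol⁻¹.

9.90e+10 kJ/mol

With 51 protons and 68 neutrons (A = 119):
Total constituent mass: 51 × 1.0078 + 68 × 1.008665 = 119.987020 amu
The mass defect is 119.987020 − 118.885358 = 1.101662 amu.
Binding energy = Δm·c² = 1.101662 × 931.5 MeV/amu = 1026.20 MeV
Per nucleus in joules: 1026.20 MeV × 1.602e-13 J/MeV = 1.6440e-10 J
Per mole: 1.6440e-10 J × 6.022e23 mol⁻¹ = 9.9002e+13 J/mol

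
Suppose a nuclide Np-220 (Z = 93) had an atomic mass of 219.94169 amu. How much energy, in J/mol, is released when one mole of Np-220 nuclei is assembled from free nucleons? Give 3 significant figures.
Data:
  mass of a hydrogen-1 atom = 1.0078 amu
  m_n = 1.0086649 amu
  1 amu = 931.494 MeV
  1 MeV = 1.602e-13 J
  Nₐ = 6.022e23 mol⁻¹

1.69e+14 J/mol

Z = 93, so N = A − Z = 220 − 93 = 127.
Total constituent mass: 93 × 1.0078 + 127 × 1.0086649 = 221.8258423 amu
Δm = 221.8258423 − 219.94169 = 1.8841523 amu
E_B = 1.8841523 × 931.494 = 1755.08 MeV
Per nucleus in joules: 1755.08 MeV × 1.602e-13 J/MeV = 2.8116e-10 J
Per mole: 2.8116e-10 J × 6.022e23 mol⁻¹ = 1.6931e+14 J/mol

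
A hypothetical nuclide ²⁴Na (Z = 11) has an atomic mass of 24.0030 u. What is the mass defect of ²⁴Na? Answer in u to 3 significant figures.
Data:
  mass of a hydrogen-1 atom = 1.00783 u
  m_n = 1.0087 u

0.196 u

The nucleus contains 11 protons and 24 − 11 = 13 neutrons.
Mass of separated nucleons = 11(1.00783) + 13(1.0087) = 11.08613 + 13.1131 = 24.19923 u
Mass defect Δm = 24.19923 − 24.0030 = 0.19623 u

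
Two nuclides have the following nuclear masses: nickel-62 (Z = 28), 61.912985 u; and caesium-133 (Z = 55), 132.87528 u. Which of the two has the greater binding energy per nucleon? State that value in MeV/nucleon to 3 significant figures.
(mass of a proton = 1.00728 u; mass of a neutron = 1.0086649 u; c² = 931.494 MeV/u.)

nickel-62; 8.80 MeV/nucleon

nickel-62: Σm = 28(1.00728) + 34(1.0086649) = 62.4984466 u; Δm = 0.5854616 u; E_B = 545.35 MeV; E_B/A = 8.796 MeV
caesium-133: Σm = 55(1.00728) + 78(1.0086649) = 134.0762622 u; Δm = 1.2009822 u; E_B = 1118.7 MeV; E_B/A = 8.411 MeV
nickel-62 has the higher binding energy per nucleon, so it is the more tightly bound nucleus.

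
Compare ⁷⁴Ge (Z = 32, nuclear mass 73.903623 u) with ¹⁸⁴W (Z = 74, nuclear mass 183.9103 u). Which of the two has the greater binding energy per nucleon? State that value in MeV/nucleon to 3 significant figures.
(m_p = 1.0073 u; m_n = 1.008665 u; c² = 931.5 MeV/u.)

⁷⁴Ge; 8.73 MeV/nucleon

⁷⁴Ge: Σm = 32(1.0073) + 42(1.008665) = 74.597530 u; Δm = 0.693907 u; E_B = 646.374 MeV; E_B/A = 8.7348 MeV
¹⁸⁴W: Σm = 74(1.0073) + 110(1.008665) = 185.493350 u; Δm = 1.583050 u; E_B = 1474.6 MeV; E_B/A = 8.014 MeV
⁷⁴Ge has the higher binding energy per nucleon, so it is the more tightly bound nucleus.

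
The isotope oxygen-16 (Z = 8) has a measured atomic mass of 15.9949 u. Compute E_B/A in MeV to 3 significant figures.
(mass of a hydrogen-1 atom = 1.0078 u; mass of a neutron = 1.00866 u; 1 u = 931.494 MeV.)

Mass of separated nucleons = 8(1.0078) + 8(1.00866) = 8.0624 + 8.06928 = 16.13168 u
Δm = 16.13168 − 15.9949 = 0.13678 u
E_B = 0.13678 × 931.494 = 127.410 MeV
Dividing by A = 16 gives 7.963 MeV per nucleon.

7.96 MeV/nucleon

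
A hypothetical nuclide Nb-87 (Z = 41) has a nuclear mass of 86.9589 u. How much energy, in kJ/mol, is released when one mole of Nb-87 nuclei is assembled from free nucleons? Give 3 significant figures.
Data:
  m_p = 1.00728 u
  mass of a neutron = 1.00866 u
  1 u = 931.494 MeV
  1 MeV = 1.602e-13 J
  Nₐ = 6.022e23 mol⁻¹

With 41 protons and 46 neutrons (A = 87):
Mass of separated nucleons = 41(1.00728) + 46(1.00866) = 41.29848 + 46.39836 = 87.69684 u
Mass defect Δm = 87.69684 − 86.9589 = 0.73794 u
E_B = 0.73794 × 931.494 = 687.387 MeV
Per nucleus in joules: 687.387 MeV × 1.602e-13 J/MeV = 1.1012e-10 J
Per mole: 1.1012e-10 J × 6.022e23 mol⁻¹ = 6.6314e+13 J/mol

6.63e+10 kJ/mol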